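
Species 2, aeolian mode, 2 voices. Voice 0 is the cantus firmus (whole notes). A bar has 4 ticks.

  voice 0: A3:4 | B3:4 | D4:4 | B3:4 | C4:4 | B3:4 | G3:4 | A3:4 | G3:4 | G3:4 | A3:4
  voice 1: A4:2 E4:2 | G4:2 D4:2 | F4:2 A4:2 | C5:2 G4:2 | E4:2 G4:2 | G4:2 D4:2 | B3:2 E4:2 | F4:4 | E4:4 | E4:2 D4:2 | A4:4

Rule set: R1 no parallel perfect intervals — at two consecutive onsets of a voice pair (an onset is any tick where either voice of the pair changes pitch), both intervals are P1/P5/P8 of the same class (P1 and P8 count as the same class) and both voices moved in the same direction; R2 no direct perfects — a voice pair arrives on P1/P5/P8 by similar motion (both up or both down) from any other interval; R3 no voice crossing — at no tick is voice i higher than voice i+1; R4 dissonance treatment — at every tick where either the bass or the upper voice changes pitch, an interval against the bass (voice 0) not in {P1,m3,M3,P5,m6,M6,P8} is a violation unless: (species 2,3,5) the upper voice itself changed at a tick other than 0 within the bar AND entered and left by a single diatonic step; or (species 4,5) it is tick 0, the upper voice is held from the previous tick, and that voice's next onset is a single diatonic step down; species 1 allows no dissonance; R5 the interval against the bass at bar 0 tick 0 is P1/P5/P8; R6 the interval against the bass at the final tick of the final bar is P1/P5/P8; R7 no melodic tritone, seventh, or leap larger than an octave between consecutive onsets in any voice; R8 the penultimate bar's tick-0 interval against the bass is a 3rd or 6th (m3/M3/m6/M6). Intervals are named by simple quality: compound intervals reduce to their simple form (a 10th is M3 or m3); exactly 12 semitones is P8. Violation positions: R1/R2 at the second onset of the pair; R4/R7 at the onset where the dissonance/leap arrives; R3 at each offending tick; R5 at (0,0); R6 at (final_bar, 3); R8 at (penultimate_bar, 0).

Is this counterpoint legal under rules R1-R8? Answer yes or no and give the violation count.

bar 0: v0=A3 v1=A4 (P8)
bar 1: v0=B3 v1=G4 (m6)
bar 2: v0=D4 v1=F4 (m3)
bar 3: v0=B3 v1=C5 (m2)
bar 4: v0=C4 v1=E4 (M3)
bar 5: v0=B3 v1=G4 (m6)
bar 6: v0=G3 v1=B3 (M3)
bar 7: v0=A3 v1=F4 (m6)
bar 8: v0=G3 v1=E4 (M6)
bar 9: v0=G3 v1=E4 (M6)
bar 10: v0=A3 v1=A4 (P8)
  R4 @ bar3.0: B3/C5 m2 untreated
  R2 @ bar10.0: G3/D4 P5 -> A3/A4 P8 similar

No (2 violations)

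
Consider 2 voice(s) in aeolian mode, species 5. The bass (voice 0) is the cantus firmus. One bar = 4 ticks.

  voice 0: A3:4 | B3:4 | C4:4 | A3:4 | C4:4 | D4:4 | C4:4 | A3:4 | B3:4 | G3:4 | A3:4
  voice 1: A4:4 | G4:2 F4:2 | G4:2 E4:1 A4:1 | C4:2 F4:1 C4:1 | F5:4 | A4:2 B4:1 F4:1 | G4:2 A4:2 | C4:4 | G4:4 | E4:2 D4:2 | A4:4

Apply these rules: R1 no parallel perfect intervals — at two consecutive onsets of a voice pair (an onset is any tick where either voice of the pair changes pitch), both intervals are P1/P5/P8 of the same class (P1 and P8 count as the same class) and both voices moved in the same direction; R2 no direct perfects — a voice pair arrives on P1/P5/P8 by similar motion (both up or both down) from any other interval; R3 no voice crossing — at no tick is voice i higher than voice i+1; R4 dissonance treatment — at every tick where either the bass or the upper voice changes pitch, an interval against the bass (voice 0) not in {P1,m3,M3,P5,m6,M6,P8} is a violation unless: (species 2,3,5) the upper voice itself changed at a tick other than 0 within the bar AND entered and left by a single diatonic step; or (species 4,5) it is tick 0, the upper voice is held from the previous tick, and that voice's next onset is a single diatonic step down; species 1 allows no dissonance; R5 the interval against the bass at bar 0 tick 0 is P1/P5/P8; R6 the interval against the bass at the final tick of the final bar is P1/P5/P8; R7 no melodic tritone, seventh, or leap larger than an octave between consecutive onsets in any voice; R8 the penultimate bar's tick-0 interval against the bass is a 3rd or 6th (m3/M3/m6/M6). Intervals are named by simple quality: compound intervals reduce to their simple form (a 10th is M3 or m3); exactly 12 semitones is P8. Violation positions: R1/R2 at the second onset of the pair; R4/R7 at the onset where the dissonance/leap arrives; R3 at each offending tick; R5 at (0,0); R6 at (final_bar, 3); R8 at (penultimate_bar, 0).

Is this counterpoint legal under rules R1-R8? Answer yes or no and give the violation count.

No (5 violations)

bar 0: v0=A3 v1=A4 (P8)
bar 1: v0=B3 v1=G4 (m6)
bar 2: v0=C4 v1=G4 (P5)
bar 3: v0=A3 v1=C4 (m3)
bar 4: v0=C4 v1=F5 (P4)
bar 5: v0=D4 v1=A4 (P5)
bar 6: v0=C4 v1=G4 (P5)
bar 7: v0=A3 v1=C4 (m3)
bar 8: v0=B3 v1=G4 (m6)
bar 9: v0=G3 v1=E4 (M6)
bar 10: v0=A3 v1=A4 (P8)
  R2 @ bar2.0: B3/F4 TT -> C4/G4 P5 similar
  R4 @ bar4.0: C4/F5 P4 untreated
  R7 @ bar4.0: C4->F5 leap 17st
  R7 @ bar5.3: B4->F4 leap 6st
  R2 @ bar10.0: G3/D4 P5 -> A3/A4 P8 similar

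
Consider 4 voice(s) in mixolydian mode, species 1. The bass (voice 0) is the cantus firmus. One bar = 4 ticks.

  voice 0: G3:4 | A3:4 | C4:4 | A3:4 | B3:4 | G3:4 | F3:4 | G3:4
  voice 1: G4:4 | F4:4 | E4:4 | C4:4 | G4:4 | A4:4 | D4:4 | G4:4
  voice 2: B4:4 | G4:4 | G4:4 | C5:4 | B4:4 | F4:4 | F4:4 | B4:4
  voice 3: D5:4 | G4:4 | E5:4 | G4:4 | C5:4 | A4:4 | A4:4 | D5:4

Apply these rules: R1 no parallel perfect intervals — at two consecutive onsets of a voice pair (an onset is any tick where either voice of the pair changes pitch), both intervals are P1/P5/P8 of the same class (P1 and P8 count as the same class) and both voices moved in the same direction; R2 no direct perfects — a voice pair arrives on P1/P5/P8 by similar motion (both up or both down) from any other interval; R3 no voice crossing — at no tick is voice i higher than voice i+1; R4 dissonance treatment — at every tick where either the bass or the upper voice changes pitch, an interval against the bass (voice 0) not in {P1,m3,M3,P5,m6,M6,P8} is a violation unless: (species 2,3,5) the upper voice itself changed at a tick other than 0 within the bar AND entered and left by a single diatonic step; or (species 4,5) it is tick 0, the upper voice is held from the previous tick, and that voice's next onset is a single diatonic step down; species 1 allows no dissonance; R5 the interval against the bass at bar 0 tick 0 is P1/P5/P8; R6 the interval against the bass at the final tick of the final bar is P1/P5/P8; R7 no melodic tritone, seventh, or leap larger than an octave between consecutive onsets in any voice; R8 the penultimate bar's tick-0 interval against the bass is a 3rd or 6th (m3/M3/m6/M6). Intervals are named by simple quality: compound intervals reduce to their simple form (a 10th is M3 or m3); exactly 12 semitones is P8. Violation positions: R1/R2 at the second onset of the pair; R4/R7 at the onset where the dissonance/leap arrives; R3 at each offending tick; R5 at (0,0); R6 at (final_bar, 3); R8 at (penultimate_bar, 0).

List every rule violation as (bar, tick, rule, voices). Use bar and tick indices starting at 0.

(0, 0, R5, (0, 2))
(1, 0, R2, (2, 3))
(1, 0, R4, (0, 2))
(1, 0, R4, (0, 3))
(3, 0, R2, (1, 3))
(3, 0, R3, (2, 3))
(3, 0, R4, (0, 3))
(3, 1, R3, (2, 3))
(3, 2, R3, (2, 3))
(3, 3, R3, (2, 3))
(4, 0, R4, (0, 3))
(5, 0, R3, (1, 2))
(5, 0, R4, (0, 1))
(5, 0, R4, (0, 2))
(5, 0, R4, (0, 3))
(5, 0, R7, (2,))
(5, 1, R3, (1, 2))
(5, 2, R3, (1, 2))
(5, 3, R3, (1, 2))
(6, 0, R8, (0, 2))
(7, 0, R1, (1, 3))
(7, 0, R2, (0, 1))
(7, 0, R2, (0, 3))
(7, 0, R7, (2,))
(7, 3, R6, (0, 2))

bar 0: v0=G3 v1=G4 v2=B4 v3=D5 downbeat P5
bar 1: v0=A3 v1=F4 v2=G4 v3=G4 downbeat m7
bar 2: v0=C4 v1=E4 v2=G4 v3=E5 downbeat M3
bar 3: v0=A3 v1=C4 v2=C5 v3=G4 downbeat m7
bar 4: v0=B3 v1=G4 v2=B4 v3=C5 downbeat m2
bar 5: v0=G3 v1=A4 v2=F4 v3=A4 downbeat M2
bar 6: v0=F3 v1=D4 v2=F4 v3=A4 downbeat M3
bar 7: v0=G3 v1=G4 v2=B4 v3=D5 downbeat P5
  -> R5 @ bar 0 tick 0 v(0, 2): opens on M3
  -> R2 @ bar 1 tick 0 v(2, 3): B4/D5 m3 -> G4/G4 P1 similar
  -> R4 @ bar 1 tick 0 v(0, 2): A3/G4 m7 untreated
  -> R4 @ bar 1 tick 0 v(0, 3): A3/G4 m7 untreated
  -> R2 @ bar 3 tick 0 v(1, 3): E4/E5 P8 -> C4/G4 P5 similar
  -> R3 @ bar 3 tick 0 v(2, 3): C5 above G4
  -> R4 @ bar 3 tick 0 v(0, 3): A3/G4 m7 untreated
  -> R3 @ bar 3 tick 1 v(2, 3): C5 above G4
  -> R3 @ bar 3 tick 2 v(2, 3): C5 above G4
  -> R3 @ bar 3 tick 3 v(2, 3): C5 above G4
  -> R4 @ bar 4 tick 0 v(0, 3): B3/C5 m2 untreated
  -> R3 @ bar 5 tick 0 v(1, 2): A4 above F4
  -> R4 @ bar 5 tick 0 v(0, 1): G3/A4 M2 untreated
  -> R4 @ bar 5 tick 0 v(0, 2): G3/F4 m7 untreated
  -> R4 @ bar 5 tick 0 v(0, 3): G3/A4 M2 untreated
  -> R7 @ bar 5 tick 0 v(2,): B4->F4 leap 6st
  -> R3 @ bar 5 tick 1 v(1, 2): A4 above F4
  -> R3 @ bar 5 tick 2 v(1, 2): A4 above F4
  -> R3 @ bar 5 tick 3 v(1, 2): A4 above F4
  -> R8 @ bar 6 tick 0 v(0, 2): penult P8 not 3rd/6th
  -> R1 @ bar 7 tick 0 v(1, 3): D4/A4 P5 -> G4/D5 P5 similar
  -> R2 @ bar 7 tick 0 v(0, 1): F3/D4 M6 -> G3/G4 P8 similar
  -> R2 @ bar 7 tick 0 v(0, 3): F3/A4 M3 -> G3/D5 P5 similar
  -> R7 @ bar 7 tick 0 v(2,): F4->B4 leap 6st
  -> R6 @ bar 7 tick 3 v(0, 2): closes on M3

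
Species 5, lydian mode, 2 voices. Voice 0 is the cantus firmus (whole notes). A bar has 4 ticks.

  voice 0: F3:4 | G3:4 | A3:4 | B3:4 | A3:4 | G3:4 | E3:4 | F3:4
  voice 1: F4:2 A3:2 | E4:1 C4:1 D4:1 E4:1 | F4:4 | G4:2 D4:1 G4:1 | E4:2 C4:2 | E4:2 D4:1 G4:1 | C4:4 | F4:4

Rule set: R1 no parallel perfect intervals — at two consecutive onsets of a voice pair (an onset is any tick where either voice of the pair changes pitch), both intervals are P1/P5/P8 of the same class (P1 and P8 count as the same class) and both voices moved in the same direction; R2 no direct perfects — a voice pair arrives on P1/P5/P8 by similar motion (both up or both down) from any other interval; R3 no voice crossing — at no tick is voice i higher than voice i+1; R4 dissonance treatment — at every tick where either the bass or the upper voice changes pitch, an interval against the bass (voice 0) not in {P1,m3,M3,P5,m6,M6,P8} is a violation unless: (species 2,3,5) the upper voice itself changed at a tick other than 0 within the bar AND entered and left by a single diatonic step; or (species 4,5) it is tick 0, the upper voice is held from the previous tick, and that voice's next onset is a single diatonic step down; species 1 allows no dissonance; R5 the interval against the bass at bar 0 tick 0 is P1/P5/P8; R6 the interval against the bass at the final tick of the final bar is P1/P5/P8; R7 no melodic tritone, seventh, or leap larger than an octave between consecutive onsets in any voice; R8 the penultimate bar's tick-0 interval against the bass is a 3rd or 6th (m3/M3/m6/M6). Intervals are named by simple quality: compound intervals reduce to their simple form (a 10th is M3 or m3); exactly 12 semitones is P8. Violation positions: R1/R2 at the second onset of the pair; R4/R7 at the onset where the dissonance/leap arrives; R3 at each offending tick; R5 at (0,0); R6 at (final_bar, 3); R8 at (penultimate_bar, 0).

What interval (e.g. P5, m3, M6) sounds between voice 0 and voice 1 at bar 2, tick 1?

voice 0=A3 voice 1=F4 -> m6

m6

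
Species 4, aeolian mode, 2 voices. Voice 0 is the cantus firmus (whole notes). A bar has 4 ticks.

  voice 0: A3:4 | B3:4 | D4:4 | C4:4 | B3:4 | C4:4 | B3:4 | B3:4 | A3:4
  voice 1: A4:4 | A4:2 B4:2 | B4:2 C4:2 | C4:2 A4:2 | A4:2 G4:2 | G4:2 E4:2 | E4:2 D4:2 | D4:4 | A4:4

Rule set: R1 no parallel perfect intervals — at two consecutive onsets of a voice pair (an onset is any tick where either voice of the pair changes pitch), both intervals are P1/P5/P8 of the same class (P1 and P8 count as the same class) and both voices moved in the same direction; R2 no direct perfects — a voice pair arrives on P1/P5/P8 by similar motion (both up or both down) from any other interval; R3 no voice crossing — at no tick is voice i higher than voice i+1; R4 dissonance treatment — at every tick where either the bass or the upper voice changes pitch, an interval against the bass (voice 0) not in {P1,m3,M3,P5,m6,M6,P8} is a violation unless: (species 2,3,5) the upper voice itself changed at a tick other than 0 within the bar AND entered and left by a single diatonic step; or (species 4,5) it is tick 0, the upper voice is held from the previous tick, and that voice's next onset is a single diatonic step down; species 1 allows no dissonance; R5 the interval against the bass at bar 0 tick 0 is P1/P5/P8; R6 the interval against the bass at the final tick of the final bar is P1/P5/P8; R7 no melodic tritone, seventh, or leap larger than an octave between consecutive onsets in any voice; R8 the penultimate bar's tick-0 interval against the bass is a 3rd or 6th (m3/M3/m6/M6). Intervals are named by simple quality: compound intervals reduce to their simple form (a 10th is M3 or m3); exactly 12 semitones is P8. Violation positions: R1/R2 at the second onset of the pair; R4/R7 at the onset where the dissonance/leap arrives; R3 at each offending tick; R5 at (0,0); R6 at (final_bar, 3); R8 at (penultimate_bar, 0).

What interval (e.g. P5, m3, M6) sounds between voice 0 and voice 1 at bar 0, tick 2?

P8

voice 0=A3 voice 1=A4 -> P8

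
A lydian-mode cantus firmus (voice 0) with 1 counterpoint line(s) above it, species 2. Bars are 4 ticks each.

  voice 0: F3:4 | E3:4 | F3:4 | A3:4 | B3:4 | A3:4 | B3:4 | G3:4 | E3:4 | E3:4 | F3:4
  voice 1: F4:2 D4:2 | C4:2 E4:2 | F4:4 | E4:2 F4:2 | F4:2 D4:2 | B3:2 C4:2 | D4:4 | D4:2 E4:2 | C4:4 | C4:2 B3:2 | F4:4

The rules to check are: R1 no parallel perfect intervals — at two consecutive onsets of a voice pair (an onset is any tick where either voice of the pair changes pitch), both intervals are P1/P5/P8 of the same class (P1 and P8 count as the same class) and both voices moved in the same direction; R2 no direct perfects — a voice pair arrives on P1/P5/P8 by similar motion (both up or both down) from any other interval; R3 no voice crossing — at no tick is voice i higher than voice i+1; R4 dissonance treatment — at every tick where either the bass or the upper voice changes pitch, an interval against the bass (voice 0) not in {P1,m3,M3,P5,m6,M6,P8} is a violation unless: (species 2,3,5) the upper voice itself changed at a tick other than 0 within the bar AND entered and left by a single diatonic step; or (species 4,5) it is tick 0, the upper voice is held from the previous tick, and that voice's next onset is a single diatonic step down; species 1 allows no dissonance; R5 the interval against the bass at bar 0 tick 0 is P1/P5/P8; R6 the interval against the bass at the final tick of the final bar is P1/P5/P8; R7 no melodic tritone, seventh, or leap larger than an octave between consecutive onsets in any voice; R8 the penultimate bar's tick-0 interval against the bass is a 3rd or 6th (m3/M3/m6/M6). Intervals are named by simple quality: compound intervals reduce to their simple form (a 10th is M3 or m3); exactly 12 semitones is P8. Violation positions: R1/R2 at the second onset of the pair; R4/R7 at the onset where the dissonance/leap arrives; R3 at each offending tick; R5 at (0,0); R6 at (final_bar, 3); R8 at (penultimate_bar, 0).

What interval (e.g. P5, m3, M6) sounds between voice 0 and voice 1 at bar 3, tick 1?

P5

voice 0=A3 voice 1=E4 -> P5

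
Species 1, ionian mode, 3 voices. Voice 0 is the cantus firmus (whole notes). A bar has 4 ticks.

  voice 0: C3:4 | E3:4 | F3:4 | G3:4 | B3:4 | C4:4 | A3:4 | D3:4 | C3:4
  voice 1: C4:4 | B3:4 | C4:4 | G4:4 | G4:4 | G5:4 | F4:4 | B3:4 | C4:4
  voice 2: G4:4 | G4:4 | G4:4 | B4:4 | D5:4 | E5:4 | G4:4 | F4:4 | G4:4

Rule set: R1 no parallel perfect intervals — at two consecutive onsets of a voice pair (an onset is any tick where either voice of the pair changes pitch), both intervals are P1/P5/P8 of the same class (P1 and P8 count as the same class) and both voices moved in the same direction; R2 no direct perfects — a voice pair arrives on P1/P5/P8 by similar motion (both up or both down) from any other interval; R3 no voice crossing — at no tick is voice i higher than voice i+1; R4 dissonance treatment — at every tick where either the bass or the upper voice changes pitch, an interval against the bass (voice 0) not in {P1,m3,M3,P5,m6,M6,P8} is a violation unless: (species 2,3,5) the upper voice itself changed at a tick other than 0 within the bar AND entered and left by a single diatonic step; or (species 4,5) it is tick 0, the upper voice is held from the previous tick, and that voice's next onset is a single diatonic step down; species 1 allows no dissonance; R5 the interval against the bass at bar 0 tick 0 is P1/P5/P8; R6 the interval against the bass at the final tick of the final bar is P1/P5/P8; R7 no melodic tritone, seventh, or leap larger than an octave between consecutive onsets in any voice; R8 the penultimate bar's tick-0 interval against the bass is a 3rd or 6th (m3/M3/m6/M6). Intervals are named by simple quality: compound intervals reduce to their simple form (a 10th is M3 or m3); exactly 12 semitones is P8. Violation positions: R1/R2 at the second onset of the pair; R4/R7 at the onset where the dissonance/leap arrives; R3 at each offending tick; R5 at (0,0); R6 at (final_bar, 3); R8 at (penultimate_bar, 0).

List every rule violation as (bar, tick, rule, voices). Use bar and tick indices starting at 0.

bar 0: v0=C3 v1=C4 v2=G4 downbeat P5
bar 1: v0=E3 v1=B3 v2=G4 downbeat m3
bar 2: v0=F3 v1=C4 v2=G4 downbeat M2
bar 3: v0=G3 v1=G4 v2=B4 downbeat M3
bar 4: v0=B3 v1=G4 v2=D5 downbeat m3
bar 5: v0=C4 v1=G5 v2=E5 downbeat M3
bar 6: v0=A3 v1=F4 v2=G4 downbeat m7
bar 7: v0=D3 v1=B3 v2=F4 downbeat m3
bar 8: v0=C3 v1=C4 v2=G4 downbeat P5
  -> R1 @ bar 2 tick 0 v(0, 1): E3/B3 P5 -> F3/C4 P5 similar
  -> R4 @ bar 2 tick 0 v(0, 2): F3/G4 M2 untreated
  -> R2 @ bar 3 tick 0 v(0, 1): F3/C4 P5 -> G3/G4 P8 similar
  -> R2 @ bar 5 tick 0 v(0, 1): B3/G4 m6 -> C4/G5 P5 similar
  -> R3 @ bar 5 tick 0 v(1, 2): G5 above E5
  -> R3 @ bar 5 tick 1 v(1, 2): G5 above E5
  -> R3 @ bar 5 tick 2 v(1, 2): G5 above E5
  -> R3 @ bar 5 tick 3 v(1, 2): G5 above E5
  -> R4 @ bar 6 tick 0 v(0, 2): A3/G4 m7 untreated
  -> R7 @ bar 6 tick 0 v(1,): G5->F4 leap 14st
  -> R7 @ bar 7 tick 0 v(1,): F4->B3 leap 6st
  -> R2 @ bar 8 tick 0 v(1, 2): B3/F4 TT -> C4/G4 P5 similar

(2, 0, R1, (0, 1))
(2, 0, R4, (0, 2))
(3, 0, R2, (0, 1))
(5, 0, R2, (0, 1))
(5, 0, R3, (1, 2))
(5, 1, R3, (1, 2))
(5, 2, R3, (1, 2))
(5, 3, R3, (1, 2))
(6, 0, R4, (0, 2))
(6, 0, R7, (1,))
(7, 0, R7, (1,))
(8, 0, R2, (1, 2))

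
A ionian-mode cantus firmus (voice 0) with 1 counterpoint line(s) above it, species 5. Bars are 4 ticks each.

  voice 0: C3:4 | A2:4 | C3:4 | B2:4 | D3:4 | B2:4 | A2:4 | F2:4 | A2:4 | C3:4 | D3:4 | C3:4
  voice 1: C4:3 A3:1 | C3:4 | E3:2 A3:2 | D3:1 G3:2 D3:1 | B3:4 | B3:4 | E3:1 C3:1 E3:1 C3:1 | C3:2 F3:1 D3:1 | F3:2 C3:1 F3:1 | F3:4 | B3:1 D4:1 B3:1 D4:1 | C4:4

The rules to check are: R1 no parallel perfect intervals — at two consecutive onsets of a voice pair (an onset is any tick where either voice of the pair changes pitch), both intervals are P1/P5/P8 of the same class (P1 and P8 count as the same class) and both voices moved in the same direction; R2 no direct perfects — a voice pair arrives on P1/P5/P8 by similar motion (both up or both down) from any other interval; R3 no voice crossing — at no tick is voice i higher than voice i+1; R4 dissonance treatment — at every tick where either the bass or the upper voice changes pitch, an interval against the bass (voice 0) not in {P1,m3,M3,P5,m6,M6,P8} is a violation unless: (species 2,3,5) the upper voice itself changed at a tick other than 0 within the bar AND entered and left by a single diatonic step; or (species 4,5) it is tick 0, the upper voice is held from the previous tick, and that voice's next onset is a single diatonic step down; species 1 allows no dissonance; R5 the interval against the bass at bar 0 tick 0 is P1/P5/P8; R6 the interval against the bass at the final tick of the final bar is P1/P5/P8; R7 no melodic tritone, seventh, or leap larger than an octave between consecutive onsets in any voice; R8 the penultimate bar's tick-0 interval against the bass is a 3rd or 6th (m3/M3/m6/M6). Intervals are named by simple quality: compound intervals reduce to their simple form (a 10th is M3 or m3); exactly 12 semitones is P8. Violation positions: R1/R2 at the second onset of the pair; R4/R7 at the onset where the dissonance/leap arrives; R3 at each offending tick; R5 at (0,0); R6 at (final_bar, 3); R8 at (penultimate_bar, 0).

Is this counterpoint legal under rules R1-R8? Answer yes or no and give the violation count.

No (4 violations)

bar 0: v0=C3 v1=C4 (P8)
bar 1: v0=A2 v1=C3 (m3)
bar 2: v0=C3 v1=E3 (M3)
bar 3: v0=B2 v1=D3 (m3)
bar 4: v0=D3 v1=B3 (M6)
bar 5: v0=B2 v1=B3 (P8)
bar 6: v0=A2 v1=E3 (P5)
bar 7: v0=F2 v1=C3 (P5)
bar 8: v0=A2 v1=F3 (m6)
bar 9: v0=C3 v1=F3 (P4)
bar 10: v0=D3 v1=B3 (M6)
bar 11: v0=C3 v1=C4 (P8)
  R2 @ bar6.0: B2/B3 P8 -> A2/E3 P5 similar
  R4 @ bar9.0: C3/F3 P4 untreated
  R7 @ bar10.0: F3->B3 leap 6st
  R1 @ bar11.0: D3/D4 P8 -> C3/C4 P8 similar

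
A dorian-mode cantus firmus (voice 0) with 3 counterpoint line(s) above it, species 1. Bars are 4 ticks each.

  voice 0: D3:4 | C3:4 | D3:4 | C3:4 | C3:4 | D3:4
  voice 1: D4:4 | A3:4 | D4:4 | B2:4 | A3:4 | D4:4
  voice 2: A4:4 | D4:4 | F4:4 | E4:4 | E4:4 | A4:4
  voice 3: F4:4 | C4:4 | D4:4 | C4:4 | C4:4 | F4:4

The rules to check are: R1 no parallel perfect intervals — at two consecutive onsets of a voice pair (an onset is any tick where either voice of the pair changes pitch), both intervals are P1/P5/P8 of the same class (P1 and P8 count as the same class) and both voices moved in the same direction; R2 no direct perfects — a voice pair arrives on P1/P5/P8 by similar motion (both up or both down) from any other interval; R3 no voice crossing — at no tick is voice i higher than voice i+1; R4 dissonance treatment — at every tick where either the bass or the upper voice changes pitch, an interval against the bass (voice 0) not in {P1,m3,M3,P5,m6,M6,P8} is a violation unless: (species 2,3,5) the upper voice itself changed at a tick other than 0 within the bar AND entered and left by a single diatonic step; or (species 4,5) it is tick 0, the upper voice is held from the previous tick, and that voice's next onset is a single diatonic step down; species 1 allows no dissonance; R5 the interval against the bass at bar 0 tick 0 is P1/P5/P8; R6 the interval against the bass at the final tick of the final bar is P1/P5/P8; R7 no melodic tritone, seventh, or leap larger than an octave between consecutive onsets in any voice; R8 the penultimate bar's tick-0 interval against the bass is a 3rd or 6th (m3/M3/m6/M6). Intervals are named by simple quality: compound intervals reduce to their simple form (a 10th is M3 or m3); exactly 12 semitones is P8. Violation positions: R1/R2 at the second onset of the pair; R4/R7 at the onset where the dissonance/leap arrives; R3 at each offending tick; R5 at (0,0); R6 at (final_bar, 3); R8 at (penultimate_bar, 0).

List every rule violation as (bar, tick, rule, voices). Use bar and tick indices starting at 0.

(0, 0, R3, (2, 3))
(0, 0, R5, (0, 3))
(0, 1, R3, (2, 3))
(0, 2, R3, (2, 3))
(0, 3, R3, (2, 3))
(1, 0, R2, (0, 3))
(1, 0, R3, (2, 3))
(1, 0, R4, (0, 2))
(1, 1, R3, (2, 3))
(1, 2, R3, (2, 3))
(1, 3, R3, (2, 3))
(2, 0, R1, (0, 3))
(2, 0, R2, (0, 1))
(2, 0, R2, (1, 3))
(2, 0, R3, (2, 3))
(2, 1, R3, (2, 3))
(2, 2, R3, (2, 3))
(2, 3, R3, (2, 3))
(3, 0, R1, (0, 3))
(3, 0, R3, (0, 1))
(3, 0, R3, (2, 3))
(3, 0, R4, (0, 1))
(3, 0, R7, (1,))
(3, 1, R3, (0, 1))
(3, 1, R3, (2, 3))
(3, 2, R3, (0, 1))
(3, 2, R3, (2, 3))
(3, 3, R3, (0, 1))
(3, 3, R3, (2, 3))
(4, 0, R3, (2, 3))
(4, 0, R7, (1,))
(4, 0, R8, (0, 3))
(4, 1, R3, (2, 3))
(4, 2, R3, (2, 3))
(4, 3, R3, (2, 3))
(5, 0, R1, (1, 2))
(5, 0, R2, (0, 1))
(5, 0, R2, (0, 2))
(5, 0, R3, (2, 3))
(5, 1, R3, (2, 3))
(5, 2, R3, (2, 3))
(5, 3, R3, (2, 3))
(5, 3, R6, (0, 3))

bar 0: v0=D3 v1=D4 v2=A4 v3=F4 downbeat m3
bar 1: v0=C3 v1=A3 v2=D4 v3=C4 downbeat P8
bar 2: v0=D3 v1=D4 v2=F4 v3=D4 downbeat P8
bar 3: v0=C3 v1=B2 v2=E4 v3=C4 downbeat P8
bar 4: v0=C3 v1=A3 v2=E4 v3=C4 downbeat P8
bar 5: v0=D3 v1=D4 v2=A4 v3=F4 downbeat m3
  -> R3 @ bar 0 tick 0 v(2, 3): A4 above F4
  -> R5 @ bar 0 tick 0 v(0, 3): opens on m3
  -> R3 @ bar 0 tick 1 v(2, 3): A4 above F4
  -> R3 @ bar 0 tick 2 v(2, 3): A4 above F4
  -> R3 @ bar 0 tick 3 v(2, 3): A4 above F4
  -> R2 @ bar 1 tick 0 v(0, 3): D3/F4 m3 -> C3/C4 P8 similar
  -> R3 @ bar 1 tick 0 v(2, 3): D4 above C4
  -> R4 @ bar 1 tick 0 v(0, 2): C3/D4 M2 untreated
  -> R3 @ bar 1 tick 1 v(2, 3): D4 above C4
  -> R3 @ bar 1 tick 2 v(2, 3): D4 above C4
  -> R3 @ bar 1 tick 3 v(2, 3): D4 above C4
  -> R1 @ bar 2 tick 0 v(0, 3): C3/C4 P8 -> D3/D4 P8 similar
  -> R2 @ bar 2 tick 0 v(0, 1): C3/A3 M6 -> D3/D4 P8 similar
  -> R2 @ bar 2 tick 0 v(1, 3): A3/C4 m3 -> D4/D4 P1 similar
  -> R3 @ bar 2 tick 0 v(2, 3): F4 above D4
  -> R3 @ bar 2 tick 1 v(2, 3): F4 above D4
  -> R3 @ bar 2 tick 2 v(2, 3): F4 above D4
  -> R3 @ bar 2 tick 3 v(2, 3): F4 above D4
  -> R1 @ bar 3 tick 0 v(0, 3): D3/D4 P8 -> C3/C4 P8 similar
  -> R3 @ bar 3 tick 0 v(0, 1): C3 above B2
  -> R3 @ bar 3 tick 0 v(2, 3): E4 above C4
  -> R4 @ bar 3 tick 0 v(0, 1): C3/B2 m2 untreated
  -> R7 @ bar 3 tick 0 v(1,): D4->B2 leap 15st
  -> R3 @ bar 3 tick 1 v(0, 1): C3 above B2
  -> R3 @ bar 3 tick 1 v(2, 3): E4 above C4
  -> R3 @ bar 3 tick 2 v(0, 1): C3 above B2
  -> R3 @ bar 3 tick 2 v(2, 3): E4 above C4
  -> R3 @ bar 3 tick 3 v(0, 1): C3 above B2
  -> R3 @ bar 3 tick 3 v(2, 3): E4 above C4
  -> R3 @ bar 4 tick 0 v(2, 3): E4 above C4
  -> R7 @ bar 4 tick 0 v(1,): B2->A3 leap 10st
  -> R8 @ bar 4 tick 0 v(0, 3): penult P8 not 3rd/6th
  -> R3 @ bar 4 tick 1 v(2, 3): E4 above C4
  -> R3 @ bar 4 tick 2 v(2, 3): E4 above C4
  -> R3 @ bar 4 tick 3 v(2, 3): E4 above C4
  -> R1 @ bar 5 tick 0 v(1, 2): A3/E4 P5 -> D4/A4 P5 similar
  -> R2 @ bar 5 tick 0 v(0, 1): C3/A3 M6 -> D3/D4 P8 similar
  -> R2 @ bar 5 tick 0 v(0, 2): C3/E4 M3 -> D3/A4 P5 similar
  -> R3 @ bar 5 tick 0 v(2, 3): A4 above F4
  -> R3 @ bar 5 tick 1 v(2, 3): A4 above F4
  -> R3 @ bar 5 tick 2 v(2, 3): A4 above F4
  -> R3 @ bar 5 tick 3 v(2, 3): A4 above F4
  -> R6 @ bar 5 tick 3 v(0, 3): closes on m3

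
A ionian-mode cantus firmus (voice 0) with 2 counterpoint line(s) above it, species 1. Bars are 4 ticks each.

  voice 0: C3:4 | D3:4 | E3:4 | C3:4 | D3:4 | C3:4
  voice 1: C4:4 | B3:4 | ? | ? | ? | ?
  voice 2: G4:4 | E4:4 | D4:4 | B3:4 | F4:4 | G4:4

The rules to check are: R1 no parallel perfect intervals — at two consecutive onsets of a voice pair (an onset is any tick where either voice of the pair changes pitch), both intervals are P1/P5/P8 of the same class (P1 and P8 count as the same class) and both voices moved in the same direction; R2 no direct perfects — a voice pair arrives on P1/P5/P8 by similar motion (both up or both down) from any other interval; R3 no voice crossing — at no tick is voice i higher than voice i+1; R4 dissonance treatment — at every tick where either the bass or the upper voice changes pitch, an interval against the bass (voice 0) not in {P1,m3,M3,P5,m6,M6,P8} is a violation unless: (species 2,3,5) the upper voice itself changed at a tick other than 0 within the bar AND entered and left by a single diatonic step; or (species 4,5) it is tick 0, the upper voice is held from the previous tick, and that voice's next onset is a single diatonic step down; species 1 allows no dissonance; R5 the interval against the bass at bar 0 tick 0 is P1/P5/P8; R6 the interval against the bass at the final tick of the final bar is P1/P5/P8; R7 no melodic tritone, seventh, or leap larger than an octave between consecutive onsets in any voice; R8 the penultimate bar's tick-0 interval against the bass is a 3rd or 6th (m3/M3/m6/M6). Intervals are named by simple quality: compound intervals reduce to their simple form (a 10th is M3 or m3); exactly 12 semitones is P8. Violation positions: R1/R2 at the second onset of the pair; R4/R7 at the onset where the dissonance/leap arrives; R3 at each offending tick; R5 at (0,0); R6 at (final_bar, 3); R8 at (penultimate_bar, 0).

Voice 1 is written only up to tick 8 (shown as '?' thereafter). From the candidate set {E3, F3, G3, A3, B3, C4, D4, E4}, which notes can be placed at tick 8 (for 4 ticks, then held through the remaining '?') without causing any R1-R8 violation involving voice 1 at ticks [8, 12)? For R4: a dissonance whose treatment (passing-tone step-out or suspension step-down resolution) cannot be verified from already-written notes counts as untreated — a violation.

E3: legal
F3: violates R4,R7
G3: violates R2
A3: violates R4
B3: legal
C4: legal
D4: violates R4
E4: violates R2,R3

{B3, C4, E3}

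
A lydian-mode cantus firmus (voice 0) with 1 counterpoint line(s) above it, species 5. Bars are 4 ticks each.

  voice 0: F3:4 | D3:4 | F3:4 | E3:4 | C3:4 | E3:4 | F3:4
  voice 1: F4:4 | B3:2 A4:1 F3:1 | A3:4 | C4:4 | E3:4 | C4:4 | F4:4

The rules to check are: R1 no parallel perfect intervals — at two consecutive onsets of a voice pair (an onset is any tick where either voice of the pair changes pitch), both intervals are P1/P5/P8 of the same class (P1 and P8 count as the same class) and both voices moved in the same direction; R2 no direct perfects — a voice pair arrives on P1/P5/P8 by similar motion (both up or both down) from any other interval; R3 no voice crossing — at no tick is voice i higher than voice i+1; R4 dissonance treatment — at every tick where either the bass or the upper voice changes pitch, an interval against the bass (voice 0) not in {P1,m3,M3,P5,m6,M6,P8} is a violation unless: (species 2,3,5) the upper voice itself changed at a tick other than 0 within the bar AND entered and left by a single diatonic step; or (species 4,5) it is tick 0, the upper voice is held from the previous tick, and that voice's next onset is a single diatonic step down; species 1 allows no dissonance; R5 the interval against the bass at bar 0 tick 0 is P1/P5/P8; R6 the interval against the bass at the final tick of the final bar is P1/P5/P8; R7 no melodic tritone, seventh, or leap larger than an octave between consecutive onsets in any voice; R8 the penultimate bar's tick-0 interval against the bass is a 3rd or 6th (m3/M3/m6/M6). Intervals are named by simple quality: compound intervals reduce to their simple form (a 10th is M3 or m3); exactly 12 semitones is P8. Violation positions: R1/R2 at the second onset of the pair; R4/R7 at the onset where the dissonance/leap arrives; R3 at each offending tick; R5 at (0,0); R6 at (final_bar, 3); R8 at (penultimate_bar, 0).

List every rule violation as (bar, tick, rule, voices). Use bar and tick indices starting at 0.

(1, 0, R7, (1,))
(1, 2, R7, (1,))
(1, 3, R7, (1,))
(6, 0, R2, (0, 1))

bar 0: v0=F3 v1=F4 downbeat P8
bar 1: v0=D3 v1=B3 downbeat M6
bar 2: v0=F3 v1=A3 downbeat M3
bar 3: v0=E3 v1=C4 downbeat m6
bar 4: v0=C3 v1=E3 downbeat M3
bar 5: v0=E3 v1=C4 downbeat m6
bar 6: v0=F3 v1=F4 downbeat P8
  -> R7 @ bar 1 tick 0 v(1,): F4->B3 leap 6st
  -> R7 @ bar 1 tick 2 v(1,): B3->A4 leap 10st
  -> R7 @ bar 1 tick 3 v(1,): A4->F3 leap 16st
  -> R2 @ bar 6 tick 0 v(0, 1): E3/C4 m6 -> F3/F4 P8 similar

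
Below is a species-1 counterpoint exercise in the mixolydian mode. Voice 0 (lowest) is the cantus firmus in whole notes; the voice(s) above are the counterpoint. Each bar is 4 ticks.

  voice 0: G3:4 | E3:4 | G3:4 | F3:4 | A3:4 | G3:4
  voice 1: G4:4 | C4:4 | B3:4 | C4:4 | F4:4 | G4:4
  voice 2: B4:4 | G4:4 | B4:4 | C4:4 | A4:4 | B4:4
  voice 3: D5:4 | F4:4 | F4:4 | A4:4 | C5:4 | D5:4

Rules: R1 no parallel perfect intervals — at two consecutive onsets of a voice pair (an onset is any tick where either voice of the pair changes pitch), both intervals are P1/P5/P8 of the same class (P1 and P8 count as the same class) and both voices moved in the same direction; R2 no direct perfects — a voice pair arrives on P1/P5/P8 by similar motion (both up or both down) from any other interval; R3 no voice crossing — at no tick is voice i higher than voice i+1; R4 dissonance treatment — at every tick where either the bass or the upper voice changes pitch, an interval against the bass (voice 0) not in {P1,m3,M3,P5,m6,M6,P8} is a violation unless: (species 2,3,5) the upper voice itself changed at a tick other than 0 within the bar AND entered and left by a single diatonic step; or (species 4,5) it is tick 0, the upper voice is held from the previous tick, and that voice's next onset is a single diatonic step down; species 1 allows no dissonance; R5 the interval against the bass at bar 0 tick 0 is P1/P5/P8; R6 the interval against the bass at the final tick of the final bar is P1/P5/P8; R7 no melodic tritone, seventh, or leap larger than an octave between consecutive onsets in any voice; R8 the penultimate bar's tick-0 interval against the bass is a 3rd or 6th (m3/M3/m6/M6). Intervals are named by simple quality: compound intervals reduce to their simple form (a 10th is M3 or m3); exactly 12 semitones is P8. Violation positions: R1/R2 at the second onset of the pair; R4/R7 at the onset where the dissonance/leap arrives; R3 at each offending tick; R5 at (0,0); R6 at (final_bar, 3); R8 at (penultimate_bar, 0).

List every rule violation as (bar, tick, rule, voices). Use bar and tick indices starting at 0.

(0, 0, R5, (0, 2))
(1, 0, R2, (1, 2))
(1, 0, R3, (2, 3))
(1, 0, R4, (0, 3))
(1, 1, R3, (2, 3))
(1, 2, R3, (2, 3))
(1, 3, R3, (2, 3))
(2, 0, R3, (2, 3))
(2, 0, R4, (0, 3))
(2, 1, R3, (2, 3))
(2, 2, R3, (2, 3))
(2, 3, R3, (2, 3))
(3, 0, R2, (0, 2))
(3, 0, R7, (2,))
(4, 0, R2, (0, 2))
(4, 0, R2, (1, 3))
(4, 0, R8, (0, 2))
(5, 0, R1, (1, 3))
(5, 3, R6, (0, 2))

bar 0: v0=G3 v1=G4 v2=B4 v3=D5 downbeat P5
bar 1: v0=E3 v1=C4 v2=G4 v3=F4 downbeat m2
bar 2: v0=G3 v1=B3 v2=B4 v3=F4 downbeat m7
bar 3: v0=F3 v1=C4 v2=C4 v3=A4 downbeat M3
bar 4: v0=A3 v1=F4 v2=A4 v3=C5 downbeat m3
bar 5: v0=G3 v1=G4 v2=B4 v3=D5 downbeat P5
  -> R5 @ bar 0 tick 0 v(0, 2): opens on M3
  -> R2 @ bar 1 tick 0 v(1, 2): G4/B4 M3 -> C4/G4 P5 similar
  -> R3 @ bar 1 tick 0 v(2, 3): G4 above F4
  -> R4 @ bar 1 tick 0 v(0, 3): E3/F4 m2 untreated
  -> R3 @ bar 1 tick 1 v(2, 3): G4 above F4
  -> R3 @ bar 1 tick 2 v(2, 3): G4 above F4
  -> R3 @ bar 1 tick 3 v(2, 3): G4 above F4
  -> R3 @ bar 2 tick 0 v(2, 3): B4 above F4
  -> R4 @ bar 2 tick 0 v(0, 3): G3/F4 m7 untreated
  -> R3 @ bar 2 tick 1 v(2, 3): B4 above F4
  -> R3 @ bar 2 tick 2 v(2, 3): B4 above F4
  -> R3 @ bar 2 tick 3 v(2, 3): B4 above F4
  -> R2 @ bar 3 tick 0 v(0, 2): G3/B4 M3 -> F3/C4 P5 similar
  -> R7 @ bar 3 tick 0 v(2,): B4->C4 leap 11st
  -> R2 @ bar 4 tick 0 v(0, 2): F3/C4 P5 -> A3/A4 P8 similar
  -> R2 @ bar 4 tick 0 v(1, 3): C4/A4 M6 -> F4/C5 P5 similar
  -> R8 @ bar 4 tick 0 v(0, 2): penult P8 not 3rd/6th
  -> R1 @ bar 5 tick 0 v(1, 3): F4/C5 P5 -> G4/D5 P5 similar
  -> R6 @ bar 5 tick 3 v(0, 2): closes on M3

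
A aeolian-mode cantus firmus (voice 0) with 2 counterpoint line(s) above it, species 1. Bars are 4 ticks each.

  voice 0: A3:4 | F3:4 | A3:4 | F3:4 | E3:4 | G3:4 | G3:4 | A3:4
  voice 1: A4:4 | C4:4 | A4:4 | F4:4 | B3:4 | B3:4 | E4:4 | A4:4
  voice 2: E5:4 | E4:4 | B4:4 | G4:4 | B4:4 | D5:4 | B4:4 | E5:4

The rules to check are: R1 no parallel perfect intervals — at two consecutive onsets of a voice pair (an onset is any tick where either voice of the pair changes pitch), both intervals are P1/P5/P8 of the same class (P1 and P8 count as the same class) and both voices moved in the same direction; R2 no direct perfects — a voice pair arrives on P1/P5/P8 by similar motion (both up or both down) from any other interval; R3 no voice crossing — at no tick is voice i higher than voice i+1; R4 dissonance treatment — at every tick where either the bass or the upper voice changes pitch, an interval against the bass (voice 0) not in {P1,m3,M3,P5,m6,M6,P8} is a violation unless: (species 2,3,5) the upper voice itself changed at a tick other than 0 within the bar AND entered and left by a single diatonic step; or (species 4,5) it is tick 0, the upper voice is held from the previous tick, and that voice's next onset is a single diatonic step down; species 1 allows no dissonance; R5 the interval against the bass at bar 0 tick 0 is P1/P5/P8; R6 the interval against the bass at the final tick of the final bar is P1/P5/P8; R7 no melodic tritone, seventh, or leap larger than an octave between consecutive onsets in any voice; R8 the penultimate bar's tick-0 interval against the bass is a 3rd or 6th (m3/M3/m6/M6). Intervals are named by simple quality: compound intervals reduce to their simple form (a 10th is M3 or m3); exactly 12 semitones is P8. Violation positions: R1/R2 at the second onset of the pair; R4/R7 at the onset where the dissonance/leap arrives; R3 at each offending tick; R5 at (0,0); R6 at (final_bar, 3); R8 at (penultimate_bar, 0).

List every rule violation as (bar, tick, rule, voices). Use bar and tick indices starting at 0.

(1, 0, R2, (0, 1))
(1, 0, R4, (0, 2))
(2, 0, R2, (0, 1))
(2, 0, R4, (0, 2))
(3, 0, R1, (0, 1))
(3, 0, R4, (0, 2))
(4, 0, R2, (0, 1))
(4, 0, R7, (1,))
(5, 0, R1, (0, 2))
(7, 0, R1, (1, 2))
(7, 0, R2, (0, 1))
(7, 0, R2, (0, 2))

bar 0: v0=A3 v1=A4 v2=E5 downbeat P5
bar 1: v0=F3 v1=C4 v2=E4 downbeat M7
bar 2: v0=A3 v1=A4 v2=B4 downbeat M2
bar 3: v0=F3 v1=F4 v2=G4 downbeat M2
bar 4: v0=E3 v1=B3 v2=B4 downbeat P5
bar 5: v0=G3 v1=B3 v2=D5 downbeat P5
bar 6: v0=G3 v1=E4 v2=B4 downbeat M3
bar 7: v0=A3 v1=A4 v2=E5 downbeat P5
  -> R2 @ bar 1 tick 0 v(0, 1): A3/A4 P8 -> F3/C4 P5 similar
  -> R4 @ bar 1 tick 0 v(0, 2): F3/E4 M7 untreated
  -> R2 @ bar 2 tick 0 v(0, 1): F3/C4 P5 -> A3/A4 P8 similar
  -> R4 @ bar 2 tick 0 v(0, 2): A3/B4 M2 untreated
  -> R1 @ bar 3 tick 0 v(0, 1): A3/A4 P8 -> F3/F4 P8 similar
  -> R4 @ bar 3 tick 0 v(0, 2): F3/G4 M2 untreated
  -> R2 @ bar 4 tick 0 v(0, 1): F3/F4 P8 -> E3/B3 P5 similar
  -> R7 @ bar 4 tick 0 v(1,): F4->B3 leap 6st
  -> R1 @ bar 5 tick 0 v(0, 2): E3/B4 P5 -> G3/D5 P5 similar
  -> R1 @ bar 7 tick 0 v(1, 2): E4/B4 P5 -> A4/E5 P5 similar
  -> R2 @ bar 7 tick 0 v(0, 1): G3/E4 M6 -> A3/A4 P8 similar
  -> R2 @ bar 7 tick 0 v(0, 2): G3/B4 M3 -> A3/E5 P5 similar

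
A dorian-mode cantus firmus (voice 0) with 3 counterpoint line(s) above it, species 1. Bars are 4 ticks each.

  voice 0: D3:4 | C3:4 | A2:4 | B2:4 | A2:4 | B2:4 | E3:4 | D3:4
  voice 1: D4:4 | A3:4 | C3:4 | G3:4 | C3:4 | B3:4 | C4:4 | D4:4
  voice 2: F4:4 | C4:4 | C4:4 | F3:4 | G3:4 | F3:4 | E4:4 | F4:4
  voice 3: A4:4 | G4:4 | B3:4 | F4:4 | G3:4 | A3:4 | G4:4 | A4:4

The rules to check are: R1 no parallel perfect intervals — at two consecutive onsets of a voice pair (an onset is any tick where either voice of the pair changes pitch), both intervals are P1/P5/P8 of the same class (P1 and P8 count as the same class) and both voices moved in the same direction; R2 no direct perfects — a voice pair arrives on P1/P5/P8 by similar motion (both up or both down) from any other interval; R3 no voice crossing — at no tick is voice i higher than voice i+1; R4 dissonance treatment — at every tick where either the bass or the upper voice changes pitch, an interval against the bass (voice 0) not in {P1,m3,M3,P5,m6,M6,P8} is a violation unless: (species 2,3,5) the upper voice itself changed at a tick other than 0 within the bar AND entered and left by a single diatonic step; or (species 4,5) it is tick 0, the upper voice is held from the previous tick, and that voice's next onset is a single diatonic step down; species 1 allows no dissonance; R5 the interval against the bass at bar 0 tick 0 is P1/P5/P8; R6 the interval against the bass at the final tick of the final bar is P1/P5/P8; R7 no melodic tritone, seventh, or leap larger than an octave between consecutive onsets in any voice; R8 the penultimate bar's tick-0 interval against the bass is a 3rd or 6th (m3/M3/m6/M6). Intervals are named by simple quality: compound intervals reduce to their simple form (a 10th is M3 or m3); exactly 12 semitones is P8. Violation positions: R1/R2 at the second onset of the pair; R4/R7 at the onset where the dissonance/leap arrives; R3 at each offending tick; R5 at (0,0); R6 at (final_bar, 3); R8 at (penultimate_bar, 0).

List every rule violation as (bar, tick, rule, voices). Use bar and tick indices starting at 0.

bar 0: v0=D3 v1=D4 v2=F4 v3=A4 downbeat P5
bar 1: v0=C3 v1=A3 v2=C4 v3=G4 downbeat P5
bar 2: v0=A2 v1=C3 v2=C4 v3=B3 downbeat M2
bar 3: v0=B2 v1=G3 v2=F3 v3=F4 downbeat TT
bar 4: v0=A2 v1=C3 v2=G3 v3=G3 downbeat m7
bar 5: v0=B2 v1=B3 v2=F3 v3=A3 downbeat m7
bar 6: v0=E3 v1=C4 v2=E4 v3=G4 downbeat m3
bar 7: v0=D3 v1=D4 v2=F4 v3=A4 downbeat P5
  -> R5 @ bar 0 tick 0 v(0, 2): opens on m3
  -> R1 @ bar 1 tick 0 v(0, 3): D3/A4 P5 -> C3/G4 P5 similar
  -> R2 @ bar 1 tick 0 v(0, 2): D3/F4 m3 -> C3/C4 P8 similar
  -> R2 @ bar 1 tick 0 v(2, 3): F4/A4 M3 -> C4/G4 P5 similar
  -> R3 @ bar 2 tick 0 v(2, 3): C4 above B3
  -> R4 @ bar 2 tick 0 v(0, 3): A2/B3 M2 untreated
  -> R3 @ bar 2 tick 1 v(2, 3): C4 above B3
  -> R3 @ bar 2 tick 2 v(2, 3): C4 above B3
  -> R3 @ bar 2 tick 3 v(2, 3): C4 above B3
  -> R3 @ bar 3 tick 0 v(1, 2): G3 above F3
  -> R4 @ bar 3 tick 0 v(0, 2): B2/F3 TT untreated
  -> R4 @ bar 3 tick 0 v(0, 3): B2/F4 TT untreated
  -> R7 @ bar 3 tick 0 v(3,): B3->F4 leap 6st
  -> R3 @ bar 3 tick 1 v(1, 2): G3 above F3
  -> R3 @ bar 3 tick 2 v(1, 2): G3 above F3
  -> R3 @ bar 3 tick 3 v(1, 2): G3 above F3
  -> R2 @ bar 4 tick 0 v(1, 3): G3/F4 m7 -> C3/G3 P5 similar
  -> R4 @ bar 4 tick 0 v(0, 2): A2/G3 m7 untreated
  -> R4 @ bar 4 tick 0 v(0, 3): A2/G3 m7 untreated
  -> R7 @ bar 4 tick 0 v(3,): F4->G3 leap 10st
  -> R2 @ bar 5 tick 0 v(0, 1): A2/C3 m3 -> B2/B3 P8 similar
  -> R3 @ bar 5 tick 0 v(1, 2): B3 above F3
  -> R4 @ bar 5 tick 0 v(0, 2): B2/F3 TT untreated
  -> R4 @ bar 5 tick 0 v(0, 3): B2/A3 m7 untreated
  -> R7 @ bar 5 tick 0 v(1,): C3->B3 leap 11st
  -> R3 @ bar 5 tick 1 v(1, 2): B3 above F3
  -> R3 @ bar 5 tick 2 v(1, 2): B3 above F3
  -> R3 @ bar 5 tick 3 v(1, 2): B3 above F3
  -> R2 @ bar 6 tick 0 v(0, 2): B2/F3 TT -> E3/E4 P8 similar
  -> R2 @ bar 6 tick 0 v(1, 3): B3/A3 M2 -> C4/G4 P5 similar
  -> R7 @ bar 6 tick 0 v(2,): F3->E4 leap 11st
  -> R7 @ bar 6 tick 0 v(3,): A3->G4 leap 10st
  -> R8 @ bar 6 tick 0 v(0, 2): penult P8 not 3rd/6th
  -> R1 @ bar 7 tick 0 v(1, 3): C4/G4 P5 -> D4/A4 P5 similar
  -> R6 @ bar 7 tick 3 v(0, 2): closes on m3

(0, 0, R5, (0, 2))
(1, 0, R1, (0, 3))
(1, 0, R2, (0, 2))
(1, 0, R2, (2, 3))
(2, 0, R3, (2, 3))
(2, 0, R4, (0, 3))
(2, 1, R3, (2, 3))
(2, 2, R3, (2, 3))
(2, 3, R3, (2, 3))
(3, 0, R3, (1, 2))
(3, 0, R4, (0, 2))
(3, 0, R4, (0, 3))
(3, 0, R7, (3,))
(3, 1, R3, (1, 2))
(3, 2, R3, (1, 2))
(3, 3, R3, (1, 2))
(4, 0, R2, (1, 3))
(4, 0, R4, (0, 2))
(4, 0, R4, (0, 3))
(4, 0, R7, (3,))
(5, 0, R2, (0, 1))
(5, 0, R3, (1, 2))
(5, 0, R4, (0, 2))
(5, 0, R4, (0, 3))
(5, 0, R7, (1,))
(5, 1, R3, (1, 2))
(5, 2, R3, (1, 2))
(5, 3, R3, (1, 2))
(6, 0, R2, (0, 2))
(6, 0, R2, (1, 3))
(6, 0, R7, (2,))
(6, 0, R7, (3,))
(6, 0, R8, (0, 2))
(7, 0, R1, (1, 3))
(7, 3, R6, (0, 2))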